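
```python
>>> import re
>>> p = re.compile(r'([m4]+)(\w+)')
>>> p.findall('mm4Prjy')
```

`findall` packs the 2 group values into a tuple for every match.

[('mm4', 'Prjy')]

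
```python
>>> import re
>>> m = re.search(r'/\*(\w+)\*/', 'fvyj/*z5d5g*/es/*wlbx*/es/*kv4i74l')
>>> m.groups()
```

('z5d5g',)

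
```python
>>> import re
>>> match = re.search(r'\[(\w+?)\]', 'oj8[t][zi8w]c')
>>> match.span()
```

`re.search` tries every starting position until one works.
The match spans [3:6] → '[t]'.
Captured: group 1 = 't'.

(3, 6)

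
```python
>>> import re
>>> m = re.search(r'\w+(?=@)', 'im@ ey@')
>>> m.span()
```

(0, 2)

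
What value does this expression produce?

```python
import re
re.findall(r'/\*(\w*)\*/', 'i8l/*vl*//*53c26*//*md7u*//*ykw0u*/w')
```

['vl', '53c26', 'md7u', 'ykw0u']

Walking the string: at [3:9] match '/*vl*/', group 1 = 'vl'; at [9:18] match '/*53c26*/', group 1 = '53c26'; at [18:26] match '/*md7u*/', group 1 = 'md7u'; at [26:35] match '/*ykw0u*/', group 1 = 'ykw0u'.
One capturing group, so `findall` returns just the captured substring from each match — 4 in all.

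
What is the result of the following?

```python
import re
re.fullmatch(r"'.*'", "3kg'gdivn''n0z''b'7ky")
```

None

`re.fullmatch` requires the pattern to consume the entire string.
Here the pattern can't cover the whole string, so the call returns None.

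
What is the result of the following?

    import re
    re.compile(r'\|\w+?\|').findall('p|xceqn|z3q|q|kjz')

Matches: at [1:8] → '|xceqn|'; at [11:14] → '|q|'.
`findall` yields the raw match text (2 of them) because the pattern has no groups.

['|xceqn|', '|q|']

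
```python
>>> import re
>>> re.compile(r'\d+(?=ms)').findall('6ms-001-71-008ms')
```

['6', '008']

Lookahead/lookbehind check context without consuming it, so the matched span excludes the asserted characters.
Matches: at [0:1] → '6'; at [11:14] → '008'.
No capturing groups, so `findall` returns the 2 full match strings.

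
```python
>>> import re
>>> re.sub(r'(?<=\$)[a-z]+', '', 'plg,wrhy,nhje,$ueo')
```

'plg,wrhy,nhje,$'

Lookahead/lookbehind check context without consuming it, so the matched span excludes the asserted characters.
Matches: at [15:18] → 'ueo'.
Each match is replaced by ''.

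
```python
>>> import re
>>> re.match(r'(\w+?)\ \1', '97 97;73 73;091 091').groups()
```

`\1` has to match the exact text group 1 already captured.
`re.match` won't scan ahead — the pattern has to work from the very first character.
The match spans [0:5] → '97 97'.
Captured: group 1 = '97'.

('97',)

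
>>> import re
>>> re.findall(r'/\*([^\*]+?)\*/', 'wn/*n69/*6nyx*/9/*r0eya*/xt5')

Matches: at [7:15] match '/*6nyx*/', group 1 = '6nyx'; at [16:25] match '/*r0eya*/', group 1 = 'r0eya'.
With a single group, `findall` returns only what that group captured — 2 items.

['6nyx', 'r0eya']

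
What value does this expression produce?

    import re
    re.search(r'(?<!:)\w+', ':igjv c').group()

'gjv'

Because the assertion is negative and zero-width, positions next to the forbidden text are skipped.
The match spans [2:5] → 'gjv'.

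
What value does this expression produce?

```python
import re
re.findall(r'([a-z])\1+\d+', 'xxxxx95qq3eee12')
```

A backreference is literal: `\1` must see the identical characters the first group matched.
With a single group, `findall` returns only what that group captured — 3 items.

['x', 'q', 'e']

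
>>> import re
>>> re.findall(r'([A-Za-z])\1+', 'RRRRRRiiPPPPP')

A backreference is literal: `\1` must see the identical characters the first group matched.
Matches: at [0:6] match 'RRRRRR', group 1 = 'R'; at [6:8] match 'ii', group 1 = 'i'; at [8:13] match 'PPPPP', group 1 = 'P'.
With a single group, `findall` returns only what that group captured — 3 items.

['R', 'i', 'P']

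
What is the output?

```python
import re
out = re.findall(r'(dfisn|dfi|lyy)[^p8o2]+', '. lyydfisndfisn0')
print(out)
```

Scanning left to right: at [2:16] match 'lyydfisndfisn0', group 1 = 'lyy'.
Because there's exactly one group, `findall` drops the full match and keeps group 1 from the one hit.

['lyy']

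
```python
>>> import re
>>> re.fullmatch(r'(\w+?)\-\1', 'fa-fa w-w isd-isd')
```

None

After group 1 captures some text, `\1` only succeeds where that same text appears again.
For `fullmatch`, every character of the input must be accounted for by the pattern.
Here there's no way to consume every character, so the call returns None.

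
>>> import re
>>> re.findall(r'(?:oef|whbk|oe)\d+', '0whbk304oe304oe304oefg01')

['whbk304', 'oe304', 'oe304']

Scanning left to right: at [1:8] → 'whbk304'; at [8:13] → 'oe304'; at [13:18] → 'oe304'.
No capturing groups, so `findall` returns the 3 full match strings.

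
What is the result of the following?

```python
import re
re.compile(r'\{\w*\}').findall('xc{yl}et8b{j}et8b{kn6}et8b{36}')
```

With no groups in the pattern, `findall` gives back each whole match — 4 here.

['{yl}', '{j}', '{kn6}', '{36}']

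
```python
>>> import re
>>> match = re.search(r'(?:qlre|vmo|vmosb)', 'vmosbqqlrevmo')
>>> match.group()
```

`|` is ordered: at each position the engine commits to the first alternative that works.
The match spans [0:3] → 'vmo'.

'vmo'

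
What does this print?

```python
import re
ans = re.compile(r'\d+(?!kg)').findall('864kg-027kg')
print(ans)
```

The negative lookahead/lookbehind blocks any match where the forbidden context is present.
Walking the string: at [0:2] → '86'; at [6:8] → '02'.
With no groups in the pattern, `findall` gives back each whole match — 2 here.

['86', '02']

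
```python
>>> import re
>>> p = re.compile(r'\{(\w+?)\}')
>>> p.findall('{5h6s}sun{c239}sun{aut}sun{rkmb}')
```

Matches: at [0:6] match '{5h6s}', group 1 = '5h6s'; at [9:15] match '{c239}', group 1 = 'c239'; at [18:23] match '{aut}', group 1 = 'aut'; at [26:32] match '{rkmb}', group 1 = 'rkmb'.
`findall` collects group 1 from each match (4 total).

['5h6s', 'c239', 'aut', 'rkmb']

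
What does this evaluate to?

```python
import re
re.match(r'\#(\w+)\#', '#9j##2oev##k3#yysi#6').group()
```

'#9j#'

`re.match` only tries the pattern at the start of the string.
The match spans [0:4] → '#9j#'.
Captured: group 1 = '9j'.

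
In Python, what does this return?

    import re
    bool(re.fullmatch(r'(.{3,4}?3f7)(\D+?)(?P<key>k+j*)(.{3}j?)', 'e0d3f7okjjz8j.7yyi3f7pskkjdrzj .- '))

Pattern: 3 to 4 of any character (lazy), then the literal '3f7' (captured); then one or more of a non-digit (lazy) (captured); then one or more of a literal 'k', then zero or more of a literal 'j' (captured as 'key'); then exactly 3 of any character, then optionally a literal 'j' (captured).
For `fullmatch`, every character of the input must be accounted for by the pattern.
Here the pattern can't cover the whole string, so the call returns None, and `bool(None)` is False.

False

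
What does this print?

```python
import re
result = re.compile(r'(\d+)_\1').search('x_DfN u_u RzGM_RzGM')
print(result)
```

None

A backreference is literal: `\1` must see the identical characters the first group matched.
Here no position works, so the call returns None.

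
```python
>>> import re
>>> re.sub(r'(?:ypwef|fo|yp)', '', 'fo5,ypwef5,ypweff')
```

Alternation isn't longest-match — the leftmost alternative that fits at this position is chosen.
Each match is replaced by ''.

'5,5,f'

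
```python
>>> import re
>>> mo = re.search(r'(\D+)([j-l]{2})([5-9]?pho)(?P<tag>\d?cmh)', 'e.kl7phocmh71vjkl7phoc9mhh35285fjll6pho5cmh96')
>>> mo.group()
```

'e.kl7phocmh'

The pattern matches one or more of a non-digit (captured); then exactly 2 of a character in [j-l] (captured); then optionally a character in [5-9], then the literal 'pho' (captured); then optionally a digit, then the literal 'cmh' (captured as 'tag').
`re.search` tries every starting position until one works.
The match spans [0:11] → 'e.kl7phocmh'.
Captured: group 1 = 'e.', group 2 = 'kl', group 3 = '7pho', group 4 = 'cmh'.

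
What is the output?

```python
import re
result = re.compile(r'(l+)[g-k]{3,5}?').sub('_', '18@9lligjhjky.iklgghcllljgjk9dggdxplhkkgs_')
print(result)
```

This matches one or more of a literal 'l' (captured); then 3 to 5 of a character in [g-k] (lazy).
Matches: at [4:9] → 'lligj'; at [16:20] → 'lggh'; at [21:27] → 'llljgj'; at [35:39] → 'lhkk'.
`sub` substitutes '_' at each match site.

18@9_hjky.ik_c_k9dggdxp_gs_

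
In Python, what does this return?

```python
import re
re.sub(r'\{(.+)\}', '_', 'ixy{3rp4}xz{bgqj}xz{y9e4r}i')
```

Matches: at [3:26] → '{3rp4}xz{bgqj}xz{y9e4r}'.
Each match is replaced by '_'.

'ixy_i'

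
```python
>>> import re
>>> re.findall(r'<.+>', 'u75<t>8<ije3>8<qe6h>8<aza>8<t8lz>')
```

['<t>8<ije3>8<qe6h>8<aza>8<t8lz>']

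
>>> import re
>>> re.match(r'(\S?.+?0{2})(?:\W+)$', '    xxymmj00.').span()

Pattern: optionally a non-whitespace character, then one or more of any character (lazy), then exactly 2 of a literal '0' (captured); then one or more of a non-word character (non-capturing group); then anchored at the end.
`re.match` won't scan ahead — the pattern has to work from the very first character.
The match spans [0:13] → '    xxymmj00.'.
Captured: group 1 = '    xxymmj00'.

(0, 13)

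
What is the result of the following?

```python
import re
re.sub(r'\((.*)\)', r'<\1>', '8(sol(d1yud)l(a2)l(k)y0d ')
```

'8<sol(d1yud)l(a2)l(k>y0d '

Matches: at [1:21] → '(sol(d1yud)l(a2)l(k)'.
`\1` in the replacement pulls in group 1's text for each match.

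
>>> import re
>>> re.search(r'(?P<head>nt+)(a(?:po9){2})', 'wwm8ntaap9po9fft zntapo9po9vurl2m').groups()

('nt', 'apo9po9')

This matches the literal 'n', then one or more of the literal 't' (captured as 'head'); then the literal 'a', then the literal 'po9' repeated 2 times (captured).
Unlike `match`, `search` isn't anchored — it looks for the pattern anywhere in the string.
The match spans [18:27] → 'ntapo9po9'.
Captured: group 1 = 'nt', group 2 = 'apo9po9'.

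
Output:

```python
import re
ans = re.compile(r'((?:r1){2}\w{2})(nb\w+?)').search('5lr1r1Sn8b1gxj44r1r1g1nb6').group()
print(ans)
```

The pattern matches the literal 'r1' repeated 2 times, then exactly 2 of a word character (captured); then the literal 'nb', then one or more of a word character (lazy) (captured).
`search` walks the string left to right and returns the first match it finds.
The match spans [16:25] → 'r1r1g1nb6'.
Captured: group 1 = 'r1r1g1', group 2 = 'nb6'.

r1r1g1nb6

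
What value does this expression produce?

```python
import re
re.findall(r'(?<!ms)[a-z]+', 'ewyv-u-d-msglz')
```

The negative lookahead/lookbehind blocks any match where the forbidden context is present.
Walking the string: at [0:4] → 'ewyv'; at [5:6] → 'u'; at [7:8] → 'd'; at [9:14] → 'msglz'.
With no groups in the pattern, `findall` gives back each whole match — 4 here.

['ewyv', 'u', 'd', 'msglz']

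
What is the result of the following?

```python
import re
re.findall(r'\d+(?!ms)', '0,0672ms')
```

['0', '067']

The negative lookaround is zero-width — it rules out positions where the adjacent text would match, without consuming anything.
No capturing groups, so `findall` returns the 2 full match strings.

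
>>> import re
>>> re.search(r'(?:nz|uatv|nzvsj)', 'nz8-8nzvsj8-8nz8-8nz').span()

(0, 2)

`re.search` tries every starting position until one works.
The match spans [0:2] → 'nz'.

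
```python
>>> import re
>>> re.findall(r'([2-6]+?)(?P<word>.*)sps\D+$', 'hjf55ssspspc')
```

The pattern matches one or more of a character in [2-6] (lazy) (captured); then zero or more of any character (captured as 'word'); then the literal 'sps', then one or more of a non-digit; then anchored at the end.
A `+?`/`*?`/`{m,n}?` starts at its minimum and grows only as far as needed for what follows to match.
Walking the string: at [3:12] match '55ssspspc', groups = ('5', '5ss').
`findall` packs the 2 group values into a tuple for every match.

[('5', '5ss')]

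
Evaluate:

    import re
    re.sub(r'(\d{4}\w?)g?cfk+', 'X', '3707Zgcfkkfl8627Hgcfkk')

'XflX'

Pattern: exactly 4 of a digit, then optionally a word character (captured); then optionally the literal 'g', then the literal 'cf'; then one or more of a literal 'k'.
Each match is replaced by 'X'.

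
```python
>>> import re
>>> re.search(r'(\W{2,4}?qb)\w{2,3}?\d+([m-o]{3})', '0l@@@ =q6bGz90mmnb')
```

None

Here nothing in the string fits, so the call returns None.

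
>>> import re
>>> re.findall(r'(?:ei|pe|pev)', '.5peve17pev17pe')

Branches in `(...|...)` are attempted left-to-right; the first branch that allows the whole pattern to succeed is taken.
Walking the string: at [2:4] → 'pe'; at [8:10] → 'pe'; at [13:15] → 'pe'.
With no groups in the pattern, `findall` gives back each whole match — 3 here.

['pe', 'pe', 'pe']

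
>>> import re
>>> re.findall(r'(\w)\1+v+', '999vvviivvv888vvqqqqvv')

The backreference `\1` re-matches whatever the first group consumed, character for character.
One capturing group, so `findall` returns just the captured substring from each match — 4 in all.

['9', 'i', '8', 'q']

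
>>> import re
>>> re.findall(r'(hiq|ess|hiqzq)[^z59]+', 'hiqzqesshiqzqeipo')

Matches: at [0:11] match 'hiqzqesshiq', group 1 = 'hiqzq'.
`findall` collects group 1 from the one match (1 total).

['hiqzq']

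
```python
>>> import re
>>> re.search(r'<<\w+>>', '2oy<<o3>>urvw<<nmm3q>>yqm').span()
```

(3, 9)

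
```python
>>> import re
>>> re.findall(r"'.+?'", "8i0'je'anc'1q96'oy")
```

A `+?`/`*?`/`{m,n}?` starts at its minimum and grows only as far as needed for what follows to match.
Scanning left to right: at [3:7] → "'je'"; at [10:16] → "'1q96'".
With no groups in the pattern, `findall` gives back each whole match — 2 here.

["'je'", "'1q96'"]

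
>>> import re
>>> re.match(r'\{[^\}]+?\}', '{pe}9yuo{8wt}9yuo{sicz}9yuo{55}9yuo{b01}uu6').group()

`re.match` only tries the pattern at the start of the string.
The match spans [0:4] → '{pe}'.

'{pe}'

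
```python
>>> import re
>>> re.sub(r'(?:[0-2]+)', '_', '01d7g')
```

'_d7g'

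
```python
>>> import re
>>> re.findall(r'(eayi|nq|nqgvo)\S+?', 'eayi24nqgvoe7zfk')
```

Alternation tries branches left to right and keeps the first one that lets the overall match succeed at that position.
Scanning left to right: at [0:5] match 'eayi2', group 1 = 'eayi'; at [6:9] match 'nqg', group 1 = 'nq'.
Because there's exactly one group, `findall` drops the full match and keeps group 1 from each hit.

['eayi', 'nq']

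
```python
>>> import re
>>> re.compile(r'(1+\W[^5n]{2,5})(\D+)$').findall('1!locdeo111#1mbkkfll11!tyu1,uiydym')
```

[('11!tyu1,', 'uiydym')]

Pattern: one or more of the literal '1', then a non-word character, then 2 to 5 of any character except [5n] (captured); then one or more of a non-digit (captured); then anchored at the end.
Matches: at [20:34] match '11!tyu1,uiydym', groups = ('11!tyu1,', 'uiydym').
Multiple groups make `findall` return tuples — one 2-tuple for the one match.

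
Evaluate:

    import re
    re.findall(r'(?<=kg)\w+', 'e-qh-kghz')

The positive lookaround only admits positions where the adjacent text matches; those characters stay outside the span.
Scanning left to right: at [7:9] → 'hz'.
`findall` yields the raw match text (1 of them) because the pattern has no groups.

['hz']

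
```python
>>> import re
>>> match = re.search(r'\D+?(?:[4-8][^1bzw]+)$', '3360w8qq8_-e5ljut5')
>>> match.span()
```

(4, 18)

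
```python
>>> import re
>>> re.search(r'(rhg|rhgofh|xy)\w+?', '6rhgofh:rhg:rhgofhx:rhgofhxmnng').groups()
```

`re.search` tries every starting position until one works.
The match spans [1:5] → 'rhgo'.
Captured: group 1 = 'rhg'.

('rhg',)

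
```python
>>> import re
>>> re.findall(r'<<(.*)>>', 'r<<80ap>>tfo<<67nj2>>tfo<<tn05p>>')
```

['80ap>>tfo<<67nj2>>tfo<<tn05p']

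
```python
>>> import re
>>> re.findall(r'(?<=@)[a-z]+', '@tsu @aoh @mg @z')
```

['tsu', 'aoh', 'mg', 'z']

The positive lookaround only admits positions where the adjacent text matches; those characters stay outside the span.
With no groups in the pattern, `findall` gives back each whole match — 4 here.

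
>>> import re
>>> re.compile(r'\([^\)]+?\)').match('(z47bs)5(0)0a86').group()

'(z47bs)'

`re.match` only tries the pattern at the start of the string.
The match spans [0:7] → '(z47bs)'.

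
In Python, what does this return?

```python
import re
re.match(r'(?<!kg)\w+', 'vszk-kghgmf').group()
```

'vszk'

With `match`, the pattern is implicitly anchored at the beginning.
The match spans [0:4] → 'vszk'.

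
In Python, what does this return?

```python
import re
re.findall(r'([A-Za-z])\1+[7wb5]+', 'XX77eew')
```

['X', 'e']

`\1` has to match the exact text group 1 already captured.
Scanning left to right: at [0:4] match 'XX77', group 1 = 'X'; at [4:7] match 'eew', group 1 = 'e'.
`findall` collects group 1 from each match (2 total).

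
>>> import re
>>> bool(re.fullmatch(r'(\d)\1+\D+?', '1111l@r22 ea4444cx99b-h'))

False

For `fullmatch`, every character of the input must be accounted for by the pattern.
Here the pattern can't cover the whole string, so the call returns None, and `bool(None)` is False.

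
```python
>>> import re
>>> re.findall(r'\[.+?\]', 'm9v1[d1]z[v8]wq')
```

['[d1]', '[v8]']

Because the quantifier is non-greedy, it stops expanding at the earliest point where the rest of the pattern can succeed.
Walking the string: at [4:8] → '[d1]'; at [9:13] → '[v8]'.
Since nothing is captured, `findall` lists the 2 matched substrings directly.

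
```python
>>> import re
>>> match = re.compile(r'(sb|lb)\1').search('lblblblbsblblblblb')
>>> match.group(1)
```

'lb'

The match spans [0:4] → 'lblb'.
Captured: group 1 = 'lb'.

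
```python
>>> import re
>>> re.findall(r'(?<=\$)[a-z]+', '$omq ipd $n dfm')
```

Lookahead/lookbehind check context without consuming it, so the matched span excludes the asserted characters.
With no groups in the pattern, `findall` gives back each whole match — 2 here.

['omq', 'n']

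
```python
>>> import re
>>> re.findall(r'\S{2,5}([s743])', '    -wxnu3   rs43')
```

['3', '3']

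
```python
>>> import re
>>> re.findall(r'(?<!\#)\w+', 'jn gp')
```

The negative lookaround is zero-width — it rules out positions where the adjacent text would match, without consuming anything.
`findall` yields the raw match text (2 of them) because the pattern has no groups.

['jn', 'gp']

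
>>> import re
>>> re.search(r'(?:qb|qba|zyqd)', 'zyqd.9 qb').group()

The match spans [0:4] → 'zyqd'.

'zyqd'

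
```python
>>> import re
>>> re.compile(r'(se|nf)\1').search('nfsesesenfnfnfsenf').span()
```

(2, 6)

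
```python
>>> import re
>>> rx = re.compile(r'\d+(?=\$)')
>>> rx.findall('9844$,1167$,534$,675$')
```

['9844', '1167', '534', '675']

The positive lookaround only admits positions where the adjacent text matches; those characters stay outside the span.
Walking the string: at [0:4] → '9844'; at [6:10] → '1167'; at [12:15] → '534'; at [17:20] → '675'.
With no groups in the pattern, `findall` gives back each whole match — 4 here.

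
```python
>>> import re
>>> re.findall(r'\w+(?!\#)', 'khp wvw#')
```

['khp', 'wv']

`(?!…)`/`(?<!…)` only lets a position through if the neighbouring text does NOT match; no characters are consumed.
Walking the string: at [0:3] → 'khp'; at [4:6] → 'wv'.
`findall` yields the raw match text (2 of them) because the pattern has no groups.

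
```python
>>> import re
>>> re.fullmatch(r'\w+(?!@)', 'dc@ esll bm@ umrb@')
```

None

The negative lookahead/lookbehind blocks any match where the forbidden context is present.
`re.fullmatch` is like wrapping the pattern in `^…$` (in single-line mode).
Here the string isn't matched end-to-end, so the call returns None.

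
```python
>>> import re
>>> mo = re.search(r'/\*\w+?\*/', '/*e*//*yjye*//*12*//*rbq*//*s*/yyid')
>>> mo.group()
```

'/*e*/'

Unlike `match`, `search` isn't anchored — it looks for the pattern anywhere in the string.
The match spans [0:5] → '/*e*/'.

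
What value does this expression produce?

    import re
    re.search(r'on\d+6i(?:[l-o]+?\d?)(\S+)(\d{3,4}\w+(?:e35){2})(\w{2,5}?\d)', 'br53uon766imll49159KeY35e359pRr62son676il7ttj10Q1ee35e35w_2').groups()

The match spans [5:59] → 'on766imll49159KeY35e359pRr62son676il7ttj10Q1ee35e35w_2'.
Captured: group 1 = 'll49159KeY35e359pRr62son', group 2 = '676il7ttj10Q1ee35e35', group 3 = 'w_2'.

('ll49159KeY35e359pRr62son', '676il7ttj10Q1ee35e35', 'w_2')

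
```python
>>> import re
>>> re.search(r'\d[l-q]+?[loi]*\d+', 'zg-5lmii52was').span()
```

The pattern matches a digit, then one or more of a character in [l-q] (lazy); then zero or more of one of [loi], then one or more of a digit.
The match spans [3:10] → '5lmii52'.

(3, 10)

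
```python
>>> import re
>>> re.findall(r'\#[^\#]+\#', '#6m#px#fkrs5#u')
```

['#6m#', '#fkrs5#']

With no groups in the pattern, `findall` gives back each whole match — 2 here.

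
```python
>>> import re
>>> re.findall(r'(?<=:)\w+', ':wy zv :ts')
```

Lookahead/lookbehind check context without consuming it, so the matched span excludes the asserted characters.
Walking the string: at [1:3] → 'wy'; at [8:10] → 'ts'.
No capturing groups, so `findall` returns the 2 full match strings.

['wy', 'ts']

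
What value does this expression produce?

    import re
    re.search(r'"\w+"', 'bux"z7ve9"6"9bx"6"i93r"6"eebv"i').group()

`search` walks the string left to right and returns the first match it finds.
The match spans [3:10] → '"z7ve9"'.

'"z7ve9"'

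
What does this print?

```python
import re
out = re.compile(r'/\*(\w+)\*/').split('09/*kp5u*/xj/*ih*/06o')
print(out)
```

['09', 'kp5u', 'xj', 'ih', '06o']

Matches to split on: at [2:10] → '/*kp5u*/'; at [12:18] → '/*ih*/'.
With a capturing group present, the delimiter's captured portion is kept in the result list.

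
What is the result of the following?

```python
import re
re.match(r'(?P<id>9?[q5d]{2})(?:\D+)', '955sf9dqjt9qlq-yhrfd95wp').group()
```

Pattern: optionally a literal '9', then exactly 2 of one of [q5d] (captured as 'id'); then one or more of a non-digit (non-capturing group).
`match` is anchored at position 0; if the pattern doesn't fit there, it returns None.
The match spans [0:5] → '955sf'.
Captured: group 1 = '955'.

'955sf'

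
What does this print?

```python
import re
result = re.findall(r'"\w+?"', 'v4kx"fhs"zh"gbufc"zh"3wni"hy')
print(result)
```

Matches: at [4:9] → '"fhs"'; at [11:18] → '"gbufc"'; at [20:26] → '"3wni"'.
With no groups in the pattern, `findall` gives back each whole match — 3 here.

['"fhs"', '"gbufc"', '"3wni"']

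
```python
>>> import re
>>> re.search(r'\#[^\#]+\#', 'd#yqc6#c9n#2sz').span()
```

(1, 7)

The match spans [1:7] → '#yqc6#'.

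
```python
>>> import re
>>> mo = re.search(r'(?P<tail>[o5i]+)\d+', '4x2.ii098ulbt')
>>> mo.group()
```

The match spans [4:9] → 'ii098'.

'ii098'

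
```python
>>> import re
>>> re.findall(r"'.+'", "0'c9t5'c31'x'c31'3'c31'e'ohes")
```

["'c9t5'c31'x'c31'3'c31'e'"]

Walking the string: at [1:25] → "'c9t5'c31'x'c31'3'c31'e'".
`findall` yields the raw match text (1 of them) because the pattern has no groups.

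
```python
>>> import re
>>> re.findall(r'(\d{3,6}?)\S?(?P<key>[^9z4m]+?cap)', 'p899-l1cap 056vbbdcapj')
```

Multiple groups make `findall` return tuples — one 2-tuple for each match.

[('899', 'l1cap'), ('056', 'bbdcap')]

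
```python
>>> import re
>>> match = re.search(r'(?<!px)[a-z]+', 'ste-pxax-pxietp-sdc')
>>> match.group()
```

The negative lookaround is zero-width — it rules out positions where the adjacent text would match, without consuming anything.
The match spans [0:3] → 'ste'.

'ste'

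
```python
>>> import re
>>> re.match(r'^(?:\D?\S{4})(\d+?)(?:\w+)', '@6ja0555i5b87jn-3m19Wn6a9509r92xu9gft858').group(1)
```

The pattern matches anchored at the start of the string; then optionally a non-digit, then exactly 4 of a non-whitespace character (non-capturing group); then one or more of a digit (lazy) (captured); then one or more of a word character (non-capturing group).
With the lazy modifier that quantifier settles for the fewest repetitions that let the rest of the pattern succeed (the atoms after it are unaffected and can still be greedy).
`re.match` only tries the pattern at the start of the string.
The match spans [0:15] → '@6ja0555i5b87jn'.
Captured: group 1 = '5'.

'5'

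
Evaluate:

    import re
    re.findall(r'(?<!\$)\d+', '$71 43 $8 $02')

Because the assertion is negative and zero-width, positions next to the forbidden text are skipped.
No capturing groups, so `findall` returns the 3 full match strings.

['1', '43', '2']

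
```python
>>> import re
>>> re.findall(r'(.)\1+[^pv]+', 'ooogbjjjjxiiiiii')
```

['o']

`\1` has to match the exact text group 1 already captured.
Matches: at [0:16] match 'ooogbjjjjxiiiiii', group 1 = 'o'.
With a single group, `findall` returns only what that group captured — 1 item.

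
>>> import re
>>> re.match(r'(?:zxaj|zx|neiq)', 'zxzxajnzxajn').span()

(0, 2)

`re.match` only tries the pattern at the start of the string.
The match spans [0:2] → 'zx'.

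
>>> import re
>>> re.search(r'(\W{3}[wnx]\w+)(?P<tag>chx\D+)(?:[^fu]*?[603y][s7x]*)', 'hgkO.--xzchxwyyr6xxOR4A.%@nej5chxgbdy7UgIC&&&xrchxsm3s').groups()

Pattern: exactly 3 of a non-word character, then one of [wnx], then one or more of a word character (captured); then the literal 'chx', then one or more of a non-digit (captured as 'tag'); then zero or more of any character except [fu] (lazy), then one of [603y], then zero or more of one of [s7x] (non-capturing group).
The `?` after the quantifier makes it lazy — it takes as little as possible before letting the rest of the pattern try.
`re.search` tries every starting position until one works.
The match spans [4:19] → '.--xzchxwyyr6xx'.
Captured: group 1 = '.--xz', group 2 = 'chxwyyr'.

('.--xz', 'chxwyyr')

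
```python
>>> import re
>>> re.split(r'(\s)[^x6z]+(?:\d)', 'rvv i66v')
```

['rvv', ' ', '6v']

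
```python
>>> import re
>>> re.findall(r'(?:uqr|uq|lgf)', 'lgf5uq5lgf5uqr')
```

Alternation tries branches left to right and keeps the first one that lets the overall match succeed at that position.
Scanning left to right: at [0:3] → 'lgf'; at [4:6] → 'uq'; at [7:10] → 'lgf'; at [11:14] → 'uqr'.
`findall` yields the raw match text (4 of them) because the pattern has no groups.

['lgf', 'uq', 'lgf', 'uqr']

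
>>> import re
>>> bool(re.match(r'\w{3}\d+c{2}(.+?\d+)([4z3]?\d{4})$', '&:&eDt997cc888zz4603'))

False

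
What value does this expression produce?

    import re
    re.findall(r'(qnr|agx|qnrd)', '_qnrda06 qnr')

['qnr', 'qnr']

Alternation tries branches left to right and keeps the first one that lets the overall match succeed at that position.
Scanning left to right: at [1:4] match 'qnr', group 1 = 'qnr'; at [9:12] match 'qnr', group 1 = 'qnr'.
Because there's exactly one group, `findall` drops the full match and keeps group 1 from each hit.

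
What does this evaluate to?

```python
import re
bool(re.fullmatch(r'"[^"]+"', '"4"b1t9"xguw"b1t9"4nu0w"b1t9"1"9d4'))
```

False

`re.fullmatch` is like wrapping the pattern in `^…$` (in single-line mode).
Here the pattern can't cover the whole string, so the call returns None, and `bool(None)` is False.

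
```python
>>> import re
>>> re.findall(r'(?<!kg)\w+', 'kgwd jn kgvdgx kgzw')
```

Because the assertion is negative and zero-width, positions next to the forbidden text are skipped.
Matches: at [0:4] → 'kgwd'; at [5:7] → 'jn'; at [8:14] → 'kgvdgx'; at [15:19] → 'kgzw'.
`findall` yields the raw match text (4 of them) because the pattern has no groups.

['kgwd', 'jn', 'kgvdgx', 'kgzw']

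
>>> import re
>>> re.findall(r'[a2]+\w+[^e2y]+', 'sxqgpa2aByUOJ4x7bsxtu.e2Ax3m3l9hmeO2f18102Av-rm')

The pattern matches one or more of one of [a2]; then one or more of a word character, then one or more of any character except [e2y].
Matches: at [5:22] → 'a2aByUOJ4x7bsxtu.'; at [23:47] → '2Ax3m3l9hmeO2f18102Av-rm'.
Since nothing is captured, `findall` lists the 2 matched substrings directly.

['a2aByUOJ4x7bsxtu.', '2Ax3m3l9hmeO2f18102Av-rm']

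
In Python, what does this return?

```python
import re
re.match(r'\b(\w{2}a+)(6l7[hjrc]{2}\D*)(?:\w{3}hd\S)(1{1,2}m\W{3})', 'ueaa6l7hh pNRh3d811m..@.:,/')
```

This matches a word boundary (`\b`, zero-width); then exactly 2 of a word character, then one or more of a literal 'a' (captured); then the literal '6l7', then exactly 2 of one of [hjrc], then zero or more of a non-digit (captured); then exactly 3 of a word character, then the literal 'hd', then a non-whitespace character (non-capturing group); then 1 to 2 of a literal '1', then the literal 'm', then exactly 3 of a non-word character (captured).
`re.match` won't scan ahead — the pattern has to work from the very first character.
Here the pattern fails at index 0, so the call returns None.

None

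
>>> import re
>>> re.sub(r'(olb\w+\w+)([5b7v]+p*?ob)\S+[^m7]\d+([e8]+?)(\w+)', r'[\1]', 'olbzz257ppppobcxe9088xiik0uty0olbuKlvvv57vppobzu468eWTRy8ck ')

'[olbzz257ppppobcxe9088xiik0uty0olbuKlvvv57] '

This matches the literal 'olb', then one or more of a word character, then one or more of a word character (captured); then one or more of one of [5b7v], then zero or more of the literal 'p' (lazy), then the literal 'ob' (captured); then one or more of a non-whitespace character, then any character except [m7], then one or more of a digit; then one or more of one of [e8] (lazy) (captured); then one or more of a word character (captured).
Matches: at [0:59] → 'olbzz257ppppobcxe9088xiik0uty0olbuKlvvv57vppobzu468eWTRy8ck'.
Each match is replaced using the text its own group 1 captured.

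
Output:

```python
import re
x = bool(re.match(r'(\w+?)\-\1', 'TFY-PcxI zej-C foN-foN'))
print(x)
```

With `match`, the pattern is implicitly anchored at the beginning.
Here the pattern fails at index 0, so the call returns None, and `bool(None)` is False.

False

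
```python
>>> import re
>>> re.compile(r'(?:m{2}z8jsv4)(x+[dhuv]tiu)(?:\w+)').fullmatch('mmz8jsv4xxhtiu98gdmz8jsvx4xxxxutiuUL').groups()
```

The pattern matches exactly 2 of the literal 'm', then the literal 'z8j', then the literal 'sv4' (non-capturing group); then one or more of a literal 'x', then one of [dhuv], then the literal 'tiu' (captured); then one or more of a word character (non-capturing group).
For `fullmatch`, every character of the input must be accounted for by the pattern.
The match spans [0:36] → 'mmz8jsv4xxhtiu98gdmz8jsvx4xxxxutiuUL'.
Captured: group 1 = 'xxhtiu'.

('xxhtiu',)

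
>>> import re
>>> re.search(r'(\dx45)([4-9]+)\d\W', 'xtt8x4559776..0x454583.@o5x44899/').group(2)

'5977'

Pattern: a digit, then the literal 'x45' (captured); then one or more of a character in [4-9] (captured); then a digit, then a non-word character.
Unlike `match`, `search` isn't anchored — it looks for the pattern anywhere in the string.
The match spans [3:13] → '8x4559776.'.
Captured: group 1 = '8x45', group 2 = '5977'.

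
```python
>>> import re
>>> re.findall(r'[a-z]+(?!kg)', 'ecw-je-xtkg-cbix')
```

['ecw', 'je', 'xtkg', 'cbix']

The negative lookahead/lookbehind blocks any match where the forbidden context is present.
Matches: at [0:3] → 'ecw'; at [4:6] → 'je'; at [7:11] → 'xtkg'; at [12:16] → 'cbix'.
With no groups in the pattern, `findall` gives back each whole match — 4 here.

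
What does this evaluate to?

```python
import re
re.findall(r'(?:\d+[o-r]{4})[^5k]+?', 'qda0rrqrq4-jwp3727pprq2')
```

With no groups in the pattern, `findall` gives back each whole match — 2 here.

['0rrqrq', '3727pprq2']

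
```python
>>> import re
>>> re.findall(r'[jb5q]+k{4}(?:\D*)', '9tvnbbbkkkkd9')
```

No capturing groups, so `findall` returns the 1 full match string.

['bbbkkkkd']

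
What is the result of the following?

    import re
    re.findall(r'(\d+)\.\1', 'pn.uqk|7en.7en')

[]

A backreference is literal: `\1` must see the identical characters the first group matched.
`findall` collects group 1 from each match (0 total).
Nothing in the string satisfies the pattern, so the list is empty.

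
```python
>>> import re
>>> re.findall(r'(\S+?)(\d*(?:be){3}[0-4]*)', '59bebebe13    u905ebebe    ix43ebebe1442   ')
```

[('5', '9bebebe13')]

Because the quantifier is non-greedy, it stops expanding at the earliest point where the rest of the pattern can succeed.
Multiple groups make `findall` return tuples — one 2-tuple for the one match.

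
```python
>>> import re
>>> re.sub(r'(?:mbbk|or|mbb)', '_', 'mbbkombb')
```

'_o_'

Alternation isn't longest-match — the leftmost alternative that fits at this position is chosen.
Matches: at [0:4] → 'mbbk'; at [5:8] → 'mbb'.
`sub` substitutes '_' at each match site.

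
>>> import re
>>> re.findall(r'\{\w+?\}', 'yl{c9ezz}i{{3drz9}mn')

Matches: at [2:9] → '{c9ezz}'; at [11:18] → '{3drz9}'.
`findall` yields the raw match text (2 of them) because the pattern has no groups.

['{c9ezz}', '{3drz9}']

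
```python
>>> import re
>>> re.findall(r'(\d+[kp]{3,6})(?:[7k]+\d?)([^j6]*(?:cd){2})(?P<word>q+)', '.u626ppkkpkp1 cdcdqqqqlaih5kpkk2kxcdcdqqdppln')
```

The pattern matches one or more of a digit, then 3 to 6 of one of [kp] (captured); then one or more of one of [7k], then optionally a digit (non-capturing group); then zero or more of any character except [j6], then the literal 'cd' repeated 2 times (captured); then one or more of a literal 'q' (captured as 'word').
Walking the string: at [2:40] match '626ppkkpkp1 cdcdqqqqlaih5kpkk2kxcdcdqq', groups = ('626ppkkp', 'p1 cdcdqqqqlaih5kpkk2kxcdcd', 'qq').
`findall` packs the 3 group values into a tuple for every match.

[('626ppkkp', 'p1 cdcdqqqqlaih5kpkk2kxcdcd', 'qq')]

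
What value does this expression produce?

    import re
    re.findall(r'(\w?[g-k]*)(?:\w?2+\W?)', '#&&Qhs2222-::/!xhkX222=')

['Qh', 'xhk']

The pattern matches optionally a word character, then zero or more of a character in [g-k] (captured); then optionally a word character, then one or more of a literal '2', then optionally a non-word character (non-capturing group).
With a single group, `findall` returns only what that group captured — 2 items.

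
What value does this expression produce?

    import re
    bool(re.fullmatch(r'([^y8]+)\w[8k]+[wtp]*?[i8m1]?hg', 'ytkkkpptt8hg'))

False

`re.fullmatch` requires the pattern to consume the entire string.
Here there's no way to consume every character, so the call returns None, and `bool(None)` is False.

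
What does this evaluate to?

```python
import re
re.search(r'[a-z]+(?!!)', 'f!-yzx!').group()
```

A negative assertion filters positions out without eating any characters.
`search` walks the string left to right and returns the first match it finds.
The match spans [3:5] → 'yz'.

'yz'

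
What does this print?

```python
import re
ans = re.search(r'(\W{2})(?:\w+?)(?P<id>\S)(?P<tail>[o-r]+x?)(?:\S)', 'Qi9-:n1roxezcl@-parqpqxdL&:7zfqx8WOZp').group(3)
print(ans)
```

rox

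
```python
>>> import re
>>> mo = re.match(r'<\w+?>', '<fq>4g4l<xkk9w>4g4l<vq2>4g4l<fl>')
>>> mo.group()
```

`re.match` won't scan ahead — the pattern has to work from the very first character.
The match spans [0:4] → '<fq>'.

'<fq>'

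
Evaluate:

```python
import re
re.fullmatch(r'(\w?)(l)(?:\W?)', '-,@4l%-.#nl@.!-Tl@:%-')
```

The pattern matches optionally a word character (captured); then a literal 'l' (captured); then optionally a non-word character (non-capturing group).
`re.fullmatch` requires the pattern to consume the entire string.
Here there's no way to consume every character, so the call returns None.

None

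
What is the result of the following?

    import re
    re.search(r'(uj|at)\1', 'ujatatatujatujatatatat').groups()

('at',)

`\1` is not a pattern — it's the concrete string captured by group 1, re-applied verbatim.
`re.search` scans for the first position where the pattern succeeds.
The match spans [2:6] → 'atat'.
Captured: group 1 = 'at'.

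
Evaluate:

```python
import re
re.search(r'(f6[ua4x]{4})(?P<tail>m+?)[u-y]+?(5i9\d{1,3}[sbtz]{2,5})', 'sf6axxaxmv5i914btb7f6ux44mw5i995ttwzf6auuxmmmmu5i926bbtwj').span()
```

(19, 34)

Pattern: the literal 'f6', then exactly 4 of one of [ua4x] (captured); then one or more of a literal 'm' (lazy) (captured as 'tail'); then one or more of a character in [u-y] (lazy); then the literal '5i9', then 1 to 3 of a digit, then 2 to 5 of one of [sbtz] (captured).
`search` walks the string left to right and returns the first match it finds.
The match spans [19:34] → 'f6ux44mw5i995tt'.
Captured: group 1 = 'f6ux44', group 2 = 'm', group 3 = '5i995tt'.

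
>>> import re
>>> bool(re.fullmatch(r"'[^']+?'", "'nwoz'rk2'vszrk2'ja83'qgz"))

`fullmatch` succeeds only if the pattern covers the string from start to end.
Here the pattern can't cover the whole string, so the call returns None, and `bool(None)` is False.

False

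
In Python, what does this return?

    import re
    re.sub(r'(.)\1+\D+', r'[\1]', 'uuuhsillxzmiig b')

'[u]'

`\1` is not a pattern — it's the concrete string captured by group 1, re-applied verbatim.
`\1` in the replacement pulls in group 1's text for each match.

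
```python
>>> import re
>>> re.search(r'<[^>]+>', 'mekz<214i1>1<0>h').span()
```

Unlike `match`, `search` isn't anchored — it looks for the pattern anywhere in the string.
The match spans [4:11] → '<214i1>'.

(4, 11)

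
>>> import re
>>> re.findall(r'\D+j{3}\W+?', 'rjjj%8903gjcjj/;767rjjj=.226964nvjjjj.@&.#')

This matches one or more of a non-digit; then exactly 3 of the literal 'j', then one or more of a non-word character (lazy).
Lazy quantifiers expand one character at a time until the remainder of the pattern can match.
Scanning left to right: at [0:5] → 'rjjj%'; at [19:24] → 'rjjj='; at [31:38] → 'nvjjjj.'.
`findall` yields the raw match text (3 of them) because the pattern has no groups.

['rjjj%', 'rjjj=', 'nvjjjj.']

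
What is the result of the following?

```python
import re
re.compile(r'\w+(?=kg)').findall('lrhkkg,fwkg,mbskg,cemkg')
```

The `(?=…)`/`(?<=…)` assertion just peeks at neighbouring text; it doesn't advance the match position.
Since nothing is captured, `findall` lists the 4 matched substrings directly.

['lrhk', 'fw', 'mbs', 'cem']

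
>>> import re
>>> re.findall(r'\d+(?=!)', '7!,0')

['7']

Because the assertion is zero-width, the text it checks is not consumed and won't appear in the result.
Matches: at [0:1] → '7'.
`findall` yields the raw match text (1 of them) because the pattern has no groups.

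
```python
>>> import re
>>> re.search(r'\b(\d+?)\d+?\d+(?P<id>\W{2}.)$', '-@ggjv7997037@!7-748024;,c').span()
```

(17, 26)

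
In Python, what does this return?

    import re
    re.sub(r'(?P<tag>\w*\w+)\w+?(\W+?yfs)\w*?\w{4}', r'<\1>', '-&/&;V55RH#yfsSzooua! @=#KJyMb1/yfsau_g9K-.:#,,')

'-&/&;<V55R>ua! @=#<KJyMb>9K-.:#,,'

Pattern: zero or more of a word character, then one or more of a word character (captured as 'tag'); then one or more of a word character (lazy); then one or more of a non-word character (lazy), then the literal 'yfs' (captured); then zero or more of a word character (lazy), then exactly 4 of a word character.
The `?` after the quantifier makes it lazy — it takes as little as possible before letting the rest of the pattern try.
Matches: at [5:18] → 'V55RH#yfsSzoo'; at [25:39] → 'KJyMb1/yfsau_g'.
Each match is replaced using the text its own group 1 captured.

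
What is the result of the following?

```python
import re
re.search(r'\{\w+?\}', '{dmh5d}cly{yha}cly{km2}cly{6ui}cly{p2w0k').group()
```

Unlike `match`, `search` isn't anchored — it looks for the pattern anywhere in the string.
The match spans [0:7] → '{dmh5d}'.

'{dmh5d}'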